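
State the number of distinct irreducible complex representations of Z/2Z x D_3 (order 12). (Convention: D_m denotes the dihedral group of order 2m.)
6

Solution. The number of irreducible complex representations of a finite group equals its number of conjugacy classes. For a direct product, #classes(G x H) = #classes(G) * #classes(H). Z/2Z has 2 classes (abelian), D_3 has 3 classes, so 2 * 3 = 6, so Z/2Z x D_3 (order 12) has exactly 6 irreducible complex representations.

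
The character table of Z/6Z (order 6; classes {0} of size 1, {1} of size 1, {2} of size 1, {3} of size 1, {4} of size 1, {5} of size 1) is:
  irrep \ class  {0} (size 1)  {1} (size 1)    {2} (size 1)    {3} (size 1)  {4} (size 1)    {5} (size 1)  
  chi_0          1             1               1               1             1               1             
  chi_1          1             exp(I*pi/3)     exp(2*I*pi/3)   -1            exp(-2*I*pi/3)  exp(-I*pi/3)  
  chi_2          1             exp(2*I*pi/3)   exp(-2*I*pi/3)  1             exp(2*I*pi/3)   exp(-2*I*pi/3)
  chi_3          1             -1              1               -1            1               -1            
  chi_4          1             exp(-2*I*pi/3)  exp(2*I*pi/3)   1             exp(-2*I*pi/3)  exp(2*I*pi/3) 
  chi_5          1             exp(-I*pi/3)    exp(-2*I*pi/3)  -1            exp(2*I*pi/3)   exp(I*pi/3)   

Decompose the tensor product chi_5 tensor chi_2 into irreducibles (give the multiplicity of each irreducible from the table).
chi_5 tensor chi_2 = chi_1 (all other irreducibles have multiplicity 0).

Working: The character of a tensor product is the pointwise product (chi_5 * chi_2)(C) = chi_5(C) * chi_2(C):
  {0}: (1)*(1), {1}: (exp(-I*pi/3))*(exp(2*I*pi/3)), {2}: (exp(-2*I*pi/3))*(exp(-2*I*pi/3)), {3}: (-1)*(1), {4}: (exp(2*I*pi/3))*(exp(2*I*pi/3)), {5}: (exp(I*pi/3))*(exp(-2*I*pi/3))
so (chi_5 * chi_2) takes values
  {0} -> 1, {1} -> exp(I*pi/3), {2} -> exp(2*I*pi/3), {3} -> -1, {4} -> exp(-2*I*pi/3), {5} -> exp(-I*pi/3).
Now take the inner product of this character with each irreducible chi from the table, <chi_5*chi_2, chi> = (1/6) sum_C |C| (chi_5*chi_2)(C) conj(chi(C)):
  <chi_5*chi_2, chi_0> = (1/6)[1*(1)*conj(1) + 1*(exp(I*pi/3))*conj(1) + 1*(exp(2*I*pi/3))*conj(1) + 1*(-1)*conj(1) + 1*(exp(-2*I*pi/3))*conj(1) + 1*(exp(-I*pi/3))*conj(1)]
      = (1/6)[(1) + (exp(I*pi/3)) + (exp(2*I*pi/3)) + (-1) + (exp(-2*I*pi/3)) + (exp(-I*pi/3))] = 0/6 = 0
  <chi_5*chi_2, chi_1> = (1/6)[1*(1)*conj(1) + 1*(exp(I*pi/3))*conj(exp(I*pi/3)) + 1*(exp(2*I*pi/3))*conj(exp(2*I*pi/3)) + 1*(-1)*conj(-1) + 1*(exp(-2*I*pi/3))*conj(exp(-2*I*pi/3)) + 1*(exp(-I*pi/3))*conj(exp(-I*pi/3))]
      = (1/6)[(1) + (1) + (1) + (1) + (1) + (1)] = 6/6 = 1
  <chi_5*chi_2, chi_2> = (1/6)[1*(1)*conj(1) + 1*(exp(I*pi/3))*conj(exp(2*I*pi/3)) + 1*(exp(2*I*pi/3))*conj(exp(-2*I*pi/3)) + 1*(-1)*conj(1) + 1*(exp(-2*I*pi/3))*conj(exp(2*I*pi/3)) + 1*(exp(-I*pi/3))*conj(exp(-2*I*pi/3))]
      = (1/6)[(1) + (exp(-I*pi/3)) + (exp(-2*I*pi/3)) + (-1) + (exp(2*I*pi/3)) + (exp(I*pi/3))] = 0/6 = 0
  <chi_5*chi_2, chi_3> = (1/6)[1*(1)*conj(1) + 1*(exp(I*pi/3))*conj(-1) + 1*(exp(2*I*pi/3))*conj(1) + 1*(-1)*conj(-1) + 1*(exp(-2*I*pi/3))*conj(1) + 1*(exp(-I*pi/3))*conj(-1)]
      = (1/6)[(1) + (-exp(I*pi/3)) + (exp(2*I*pi/3)) + (1) + (exp(-2*I*pi/3)) + (-exp(-I*pi/3))] = 0/6 = 0
  <chi_5*chi_2, chi_4> = (1/6)[1*(1)*conj(1) + 1*(exp(I*pi/3))*conj(exp(-2*I*pi/3)) + 1*(exp(2*I*pi/3))*conj(exp(2*I*pi/3)) + 1*(-1)*conj(1) + 1*(exp(-2*I*pi/3))*conj(exp(-2*I*pi/3)) + 1*(exp(-I*pi/3))*conj(exp(2*I*pi/3))]
      = (1/6)[(1) + (-1) + (1) + (-1) + (1) + (-1)] = 0/6 = 0
  <chi_5*chi_2, chi_5> = (1/6)[1*(1)*conj(1) + 1*(exp(I*pi/3))*conj(exp(-I*pi/3)) + 1*(exp(2*I*pi/3))*conj(exp(-2*I*pi/3)) + 1*(-1)*conj(-1) + 1*(exp(-2*I*pi/3))*conj(exp(2*I*pi/3)) + 1*(exp(-I*pi/3))*conj(exp(I*pi/3))]
      = (1/6)[(1) + (exp(2*I*pi/3)) + (exp(-2*I*pi/3)) + (1) + (exp(2*I*pi/3)) + (exp(-2*I*pi/3))] = 0/6 = 0
(Exp terms are combined using exp(i*s)*conj(exp(i*t)) = exp(i*(s-t)), and sums of them are collapsed using the identity that for every m > 1 the m distinct m-th roots of unity sum to 0, e.g. 1 + exp(2*I*pi/3) + exp(-2*I*pi/3) = 0.)
Hence the multiplicities are chi_1: 1. Dimension check: dim(chi_5)*dim(chi_2) = 1*1 = 1 and sum (mult * dim) = 1*1 = 1.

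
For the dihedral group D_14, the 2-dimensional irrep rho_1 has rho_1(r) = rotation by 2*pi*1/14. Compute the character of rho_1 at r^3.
chi_{rho_1}(r^3) = 2*cos(2*pi*1*3/14) = 2*cos(3*pi/7)

Solution. rho_1(r^3) is rotation by angle 2*pi*1*3/14, whose trace is 2*cos(2*pi*1*3/14) = 2*cos(3*pi/7).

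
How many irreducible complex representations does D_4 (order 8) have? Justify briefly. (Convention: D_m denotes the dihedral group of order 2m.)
5

Argument: The number of irreducible complex representations of a finite group equals its number of conjugacy classes. D_4 has 5 conjugacy classes (n/2 + 3 for n even), so D_4 (order 8) has exactly 5 irreducible complex representations.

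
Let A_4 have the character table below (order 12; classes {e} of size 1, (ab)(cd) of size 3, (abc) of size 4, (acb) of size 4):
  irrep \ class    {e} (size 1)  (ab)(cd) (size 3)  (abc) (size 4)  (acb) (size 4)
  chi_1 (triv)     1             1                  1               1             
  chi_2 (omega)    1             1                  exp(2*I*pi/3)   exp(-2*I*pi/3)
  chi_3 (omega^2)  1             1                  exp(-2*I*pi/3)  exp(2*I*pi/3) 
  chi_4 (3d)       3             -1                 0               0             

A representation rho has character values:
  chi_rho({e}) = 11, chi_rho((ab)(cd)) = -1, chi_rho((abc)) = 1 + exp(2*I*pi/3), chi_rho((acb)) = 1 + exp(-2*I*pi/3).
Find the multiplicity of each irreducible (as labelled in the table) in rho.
Multiplicities: chi_1: 1, chi_2: 1, chi_3: 0, chi_4: 3.

Proof sketch: Use <chi_rho, chi> = (1/|G|) sum_C |C| * chi_rho(C) * conj(chi(C)) with |G| = 12 for each irreducible chi in the table:
  <chi_rho, chi_1> = (1/12)[1*(11)*conj(1) + 3*(-1)*conj(1) + 4*(1 + exp(2*I*pi/3))*conj(1) + 4*(1 + exp(-2*I*pi/3))*conj(1)]
      = (1/12)[(11) + (-3) + (4 + 4*exp(2*I*pi/3)) + (4 + 4*exp(-2*I*pi/3))] = 12/12 = 1
  <chi_rho, chi_2> = (1/12)[1*(11)*conj(1) + 3*(-1)*conj(1) + 4*(1 + exp(2*I*pi/3))*conj(exp(2*I*pi/3)) + 4*(1 + exp(-2*I*pi/3))*conj(exp(-2*I*pi/3))]
      = (1/12)[(11) + (-3) + (4 + 4*exp(-2*I*pi/3)) + (4 + 4*exp(2*I*pi/3))] = 12/12 = 1
  <chi_rho, chi_3> = (1/12)[1*(11)*conj(1) + 3*(-1)*conj(1) + 4*(1 + exp(2*I*pi/3))*conj(exp(-2*I*pi/3)) + 4*(1 + exp(-2*I*pi/3))*conj(exp(2*I*pi/3))]
      = (1/12)[(11) + (-3) + (-4) + (-4)] = 0/12 = 0
  <chi_rho, chi_4> = (1/12)[1*(11)*conj(3) + 3*(-1)*conj(-1) + 4*(1 + exp(2*I*pi/3))*conj(0) + 4*(1 + exp(-2*I*pi/3))*conj(0)]
      = (1/12)[(33) + (3) + (0) + (0)] = 36/12 = 3
(Exp terms are combined using exp(i*s)*conj(exp(i*t)) = exp(i*(s-t)), and sums of them are collapsed using the identity that for every m > 1 the m distinct m-th roots of unity sum to 0, e.g. 1 + exp(2*I*pi/3) + exp(-2*I*pi/3) = 0.)
Dimension check: dim(rho) = sum (mult * dim) = 1*1 + 1*1 + 0*1 + 3*3 = 11 = chi_rho(e) = 11.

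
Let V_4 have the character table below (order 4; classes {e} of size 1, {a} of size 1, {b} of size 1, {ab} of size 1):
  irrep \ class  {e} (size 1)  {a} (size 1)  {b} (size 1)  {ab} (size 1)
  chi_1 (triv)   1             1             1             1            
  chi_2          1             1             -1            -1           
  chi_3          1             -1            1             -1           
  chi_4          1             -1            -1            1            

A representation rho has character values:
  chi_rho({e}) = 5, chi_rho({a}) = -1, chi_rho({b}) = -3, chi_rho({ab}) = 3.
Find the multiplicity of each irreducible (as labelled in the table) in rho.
Multiplicities: chi_1: 1, chi_2: 1, chi_3: 0, chi_4: 3.

Details: Use <chi_rho, chi> = (1/|G|) sum_C |C| * chi_rho(C) * conj(chi(C)) with |G| = 4 for each irreducible chi in the table:
  <chi_rho, chi_1> = (1/4)[1*(5)*conj(1) + 1*(-1)*conj(1) + 1*(-3)*conj(1) + 1*(3)*conj(1)]
      = (1/4)[(5) + (-1) + (-3) + (3)] = 4/4 = 1
  <chi_rho, chi_2> = (1/4)[1*(5)*conj(1) + 1*(-1)*conj(1) + 1*(-3)*conj(-1) + 1*(3)*conj(-1)]
      = (1/4)[(5) + (-1) + (3) + (-3)] = 4/4 = 1
  <chi_rho, chi_3> = (1/4)[1*(5)*conj(1) + 1*(-1)*conj(-1) + 1*(-3)*conj(1) + 1*(3)*conj(-1)]
      = (1/4)[(5) + (1) + (-3) + (-3)] = 0/4 = 0
  <chi_rho, chi_4> = (1/4)[1*(5)*conj(1) + 1*(-1)*conj(-1) + 1*(-3)*conj(-1) + 1*(3)*conj(1)]
      = (1/4)[(5) + (1) + (3) + (3)] = 12/4 = 3
Dimension check: dim(rho) = sum (mult * dim) = 1*1 + 1*1 + 0*1 + 3*1 = 5 = chi_rho(e) = 5.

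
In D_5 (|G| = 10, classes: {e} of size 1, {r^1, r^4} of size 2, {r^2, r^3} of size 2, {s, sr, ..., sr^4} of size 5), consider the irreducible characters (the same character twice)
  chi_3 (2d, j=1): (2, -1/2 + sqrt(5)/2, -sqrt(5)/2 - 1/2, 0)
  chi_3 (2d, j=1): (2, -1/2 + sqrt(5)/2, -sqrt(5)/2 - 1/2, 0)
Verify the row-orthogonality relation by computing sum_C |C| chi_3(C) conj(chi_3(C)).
Sum = 10 = |G| = 10; so <chi_3, chi_3> = 1 (norm-1 confirms irreducibility).

Justification: Compute term by term over conjugacy classes (|C| * chi_3(C) * conj(chi_3(C))):
  1*(2)*conj(2) + 2*(-1/2 + sqrt(5)/2)*conj(-1/2 + sqrt(5)/2) + 2*(-sqrt(5)/2 - 1/2)*conj(-sqrt(5)/2 - 1/2) + 5*(0)*conj(0)
  = (4) + (3 - sqrt(5)) + (sqrt(5) + 3) + (0)
  = 10.
Dividing by |G| = 10 gives 10/10 = 1, matching the row-orthogonality relation <chi_3, chi_3> = [chi_3 = chi_3].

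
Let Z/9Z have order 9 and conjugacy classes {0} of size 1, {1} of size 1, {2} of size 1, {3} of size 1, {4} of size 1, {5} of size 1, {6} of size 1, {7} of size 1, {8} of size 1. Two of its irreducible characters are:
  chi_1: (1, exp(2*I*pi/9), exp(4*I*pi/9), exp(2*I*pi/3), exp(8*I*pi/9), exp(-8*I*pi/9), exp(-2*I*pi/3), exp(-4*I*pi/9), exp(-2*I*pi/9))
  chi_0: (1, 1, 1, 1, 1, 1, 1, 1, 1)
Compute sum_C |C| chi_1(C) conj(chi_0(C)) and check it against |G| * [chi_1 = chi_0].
Sum = 0; so <chi_1, chi_0> = 0 (distinct irreducibles are orthogonal).

Proof sketch: Compute term by term over conjugacy classes (|C| * chi_1(C) * conj(chi_0(C))):
  1*(1)*conj(1) + 1*(exp(2*I*pi/9))*conj(1) + 1*(exp(4*I*pi/9))*conj(1) + 1*(exp(2*I*pi/3))*conj(1) + 1*(exp(8*I*pi/9))*conj(1) + 1*(exp(-8*I*pi/9))*conj(1) + 1*(exp(-2*I*pi/3))*conj(1) + 1*(exp(-4*I*pi/9))*conj(1) + 1*(exp(-2*I*pi/9))*conj(1)
  = (1) + (exp(2*I*pi/9)) + (exp(4*I*pi/9)) + (exp(2*I*pi/3)) + (exp(8*I*pi/9)) + (exp(-8*I*pi/9)) + (exp(-2*I*pi/3)) + (exp(-4*I*pi/9)) + (exp(-2*I*pi/9))
  = 0.
(Exp terms are combined using exp(i*s)*conj(exp(i*t)) = exp(i*(s-t)), and sums of them are collapsed using the identity that for every m > 1 the m distinct m-th roots of unity sum to 0, e.g. 1 + exp(2*I*pi/3) + exp(-2*I*pi/3) = 0.)
Dividing by |G| = 9 gives 0/9 = 0, matching the row-orthogonality relation <chi_1, chi_0> = [chi_1 = chi_0].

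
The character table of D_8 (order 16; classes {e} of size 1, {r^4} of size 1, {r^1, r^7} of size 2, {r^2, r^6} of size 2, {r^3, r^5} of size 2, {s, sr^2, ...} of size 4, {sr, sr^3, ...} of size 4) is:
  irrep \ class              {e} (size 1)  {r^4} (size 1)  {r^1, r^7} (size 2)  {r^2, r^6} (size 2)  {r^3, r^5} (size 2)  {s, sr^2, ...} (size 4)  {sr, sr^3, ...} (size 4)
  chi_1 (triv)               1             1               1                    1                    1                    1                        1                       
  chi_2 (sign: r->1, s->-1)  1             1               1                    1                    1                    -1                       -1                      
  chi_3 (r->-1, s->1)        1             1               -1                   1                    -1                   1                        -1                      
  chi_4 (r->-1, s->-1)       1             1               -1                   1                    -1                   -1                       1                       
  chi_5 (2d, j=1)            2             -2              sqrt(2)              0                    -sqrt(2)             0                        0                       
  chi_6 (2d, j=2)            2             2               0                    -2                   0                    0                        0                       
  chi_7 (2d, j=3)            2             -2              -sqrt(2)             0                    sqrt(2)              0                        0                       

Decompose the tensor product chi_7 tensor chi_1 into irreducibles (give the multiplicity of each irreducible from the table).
chi_7 tensor chi_1 = chi_7 (all other irreducibles have multiplicity 0).

Justification: The character of a tensor product is the pointwise product (chi_7 * chi_1)(C) = chi_7(C) * chi_1(C):
  {e}: (2)*(1), {r^4}: (-2)*(1), {r^1, r^7}: (-sqrt(2))*(1), {r^2, r^6}: (0)*(1), {r^3, r^5}: (sqrt(2))*(1), {s, sr^2, ...}: (0)*(1), {sr, sr^3, ...}: (0)*(1)
so (chi_7 * chi_1) takes values
  {e} -> 2, {r^4} -> -2, {r^1, r^7} -> -sqrt(2), {r^2, r^6} -> 0, {r^3, r^5} -> sqrt(2), {s, sr^2, ...} -> 0, {sr, sr^3, ...} -> 0.
Now take the inner product of this character with each irreducible chi from the table, <chi_7*chi_1, chi> = (1/16) sum_C |C| (chi_7*chi_1)(C) conj(chi(C)):
  <chi_7*chi_1, chi_1> = (1/16)[1*(2)*conj(1) + 1*(-2)*conj(1) + 2*(-sqrt(2))*conj(1) + 2*(0)*conj(1) + 2*(sqrt(2))*conj(1) + 4*(0)*conj(1) + 4*(0)*conj(1)]
      = (1/16)[(2) + (-2) + (-2*sqrt(2)) + (0) + (2*sqrt(2)) + (0) + (0)] = 0/16 = 0
  <chi_7*chi_1, chi_2> = (1/16)[1*(2)*conj(1) + 1*(-2)*conj(1) + 2*(-sqrt(2))*conj(1) + 2*(0)*conj(1) + 2*(sqrt(2))*conj(1) + 4*(0)*conj(-1) + 4*(0)*conj(-1)]
      = (1/16)[(2) + (-2) + (-2*sqrt(2)) + (0) + (2*sqrt(2)) + (0) + (0)] = 0/16 = 0
  <chi_7*chi_1, chi_3> = (1/16)[1*(2)*conj(1) + 1*(-2)*conj(1) + 2*(-sqrt(2))*conj(-1) + 2*(0)*conj(1) + 2*(sqrt(2))*conj(-1) + 4*(0)*conj(1) + 4*(0)*conj(-1)]
      = (1/16)[(2) + (-2) + (2*sqrt(2)) + (0) + (-2*sqrt(2)) + (0) + (0)] = 0/16 = 0
  <chi_7*chi_1, chi_4> = (1/16)[1*(2)*conj(1) + 1*(-2)*conj(1) + 2*(-sqrt(2))*conj(-1) + 2*(0)*conj(1) + 2*(sqrt(2))*conj(-1) + 4*(0)*conj(-1) + 4*(0)*conj(1)]
      = (1/16)[(2) + (-2) + (2*sqrt(2)) + (0) + (-2*sqrt(2)) + (0) + (0)] = 0/16 = 0
  <chi_7*chi_1, chi_5> = (1/16)[1*(2)*conj(2) + 1*(-2)*conj(-2) + 2*(-sqrt(2))*conj(sqrt(2)) + 2*(0)*conj(0) + 2*(sqrt(2))*conj(-sqrt(2)) + 4*(0)*conj(0) + 4*(0)*conj(0)]
      = (1/16)[(4) + (4) + (-4) + (0) + (-4) + (0) + (0)] = 0/16 = 0
  <chi_7*chi_1, chi_6> = (1/16)[1*(2)*conj(2) + 1*(-2)*conj(2) + 2*(-sqrt(2))*conj(0) + 2*(0)*conj(-2) + 2*(sqrt(2))*conj(0) + 4*(0)*conj(0) + 4*(0)*conj(0)]
      = (1/16)[(4) + (-4) + (0) + (0) + (0) + (0) + (0)] = 0/16 = 0
  <chi_7*chi_1, chi_7> = (1/16)[1*(2)*conj(2) + 1*(-2)*conj(-2) + 2*(-sqrt(2))*conj(-sqrt(2)) + 2*(0)*conj(0) + 2*(sqrt(2))*conj(sqrt(2)) + 4*(0)*conj(0) + 4*(0)*conj(0)]
      = (1/16)[(4) + (4) + (4) + (0) + (4) + (0) + (0)] = 16/16 = 1
Hence the multiplicities are chi_7: 1. Dimension check: dim(chi_7)*dim(chi_1) = 2*1 = 2 and sum (mult * dim) = 1*2 = 2.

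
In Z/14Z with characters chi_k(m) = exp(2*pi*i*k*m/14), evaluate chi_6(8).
chi_6(8) = zeta_14^48 = exp(6*I*pi/7)

Why: chi_6(8) = zeta_14^(6*8) = zeta_14^48. Since zeta_14^14 = 1, this equals zeta_14^6 = exp(2*pi*i*6/14) = exp(6*I*pi/7).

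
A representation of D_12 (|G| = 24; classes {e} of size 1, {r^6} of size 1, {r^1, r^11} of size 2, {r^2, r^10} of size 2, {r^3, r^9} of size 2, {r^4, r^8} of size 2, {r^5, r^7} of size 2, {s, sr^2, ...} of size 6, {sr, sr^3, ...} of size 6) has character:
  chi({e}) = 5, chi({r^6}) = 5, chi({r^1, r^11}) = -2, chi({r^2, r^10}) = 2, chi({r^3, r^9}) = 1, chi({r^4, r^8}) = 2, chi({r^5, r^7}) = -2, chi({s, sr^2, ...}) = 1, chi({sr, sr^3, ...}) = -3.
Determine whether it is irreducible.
Not irreducible (reducible): <chi, chi> = 6 > 1.

Explanation: <chi, chi> = (1/|G|) sum_C |C| * |chi(C)|^2 = (1/24)[1*|5|^2 + 1*|5|^2 + 2*|-2|^2 + 2*|2|^2 + 2*|1|^2 + 2*|2|^2 + 2*|-2|^2 + 6*|1|^2 + 6*|-3|^2]
  = (1/24)[(25) + (25) + (8) + (8) + (2) + (8) + (8) + (6) + (54)] = 144/24 = 6.
A character is irreducible iff <chi, chi> = 1, so this representation is reducible.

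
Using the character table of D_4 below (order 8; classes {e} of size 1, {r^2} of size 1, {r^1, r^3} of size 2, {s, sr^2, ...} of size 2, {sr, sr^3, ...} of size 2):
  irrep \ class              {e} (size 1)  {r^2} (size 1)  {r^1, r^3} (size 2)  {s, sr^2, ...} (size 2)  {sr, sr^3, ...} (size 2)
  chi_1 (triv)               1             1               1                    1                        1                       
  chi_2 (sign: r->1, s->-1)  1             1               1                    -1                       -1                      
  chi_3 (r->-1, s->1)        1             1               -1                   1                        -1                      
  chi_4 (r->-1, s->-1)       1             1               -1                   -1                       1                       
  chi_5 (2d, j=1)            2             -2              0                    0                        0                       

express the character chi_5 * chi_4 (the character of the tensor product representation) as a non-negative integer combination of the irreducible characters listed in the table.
chi_5 tensor chi_4 = chi_5 (all other irreducibles have multiplicity 0).

Working: The character of a tensor product is the pointwise product (chi_5 * chi_4)(C) = chi_5(C) * chi_4(C):
  {e}: (2)*(1), {r^2}: (-2)*(1), {r^1, r^3}: (0)*(-1), {s, sr^2, ...}: (0)*(-1), {sr, sr^3, ...}: (0)*(1)
so (chi_5 * chi_4) takes values
  {e} -> 2, {r^2} -> -2, {r^1, r^3} -> 0, {s, sr^2, ...} -> 0, {sr, sr^3, ...} -> 0.
Now take the inner product of this character with each irreducible chi from the table, <chi_5*chi_4, chi> = (1/8) sum_C |C| (chi_5*chi_4)(C) conj(chi(C)):
  <chi_5*chi_4, chi_1> = (1/8)[1*(2)*conj(1) + 1*(-2)*conj(1) + 2*(0)*conj(1) + 2*(0)*conj(1) + 2*(0)*conj(1)]
      = (1/8)[(2) + (-2) + (0) + (0) + (0)] = 0/8 = 0
  <chi_5*chi_4, chi_2> = (1/8)[1*(2)*conj(1) + 1*(-2)*conj(1) + 2*(0)*conj(1) + 2*(0)*conj(-1) + 2*(0)*conj(-1)]
      = (1/8)[(2) + (-2) + (0) + (0) + (0)] = 0/8 = 0
  <chi_5*chi_4, chi_3> = (1/8)[1*(2)*conj(1) + 1*(-2)*conj(1) + 2*(0)*conj(-1) + 2*(0)*conj(1) + 2*(0)*conj(-1)]
      = (1/8)[(2) + (-2) + (0) + (0) + (0)] = 0/8 = 0
  <chi_5*chi_4, chi_4> = (1/8)[1*(2)*conj(1) + 1*(-2)*conj(1) + 2*(0)*conj(-1) + 2*(0)*conj(-1) + 2*(0)*conj(1)]
      = (1/8)[(2) + (-2) + (0) + (0) + (0)] = 0/8 = 0
  <chi_5*chi_4, chi_5> = (1/8)[1*(2)*conj(2) + 1*(-2)*conj(-2) + 2*(0)*conj(0) + 2*(0)*conj(0) + 2*(0)*conj(0)]
      = (1/8)[(4) + (4) + (0) + (0) + (0)] = 8/8 = 1
Hence the multiplicities are chi_5: 1. Dimension check: dim(chi_5)*dim(chi_4) = 2*1 = 2 and sum (mult * dim) = 1*2 = 2.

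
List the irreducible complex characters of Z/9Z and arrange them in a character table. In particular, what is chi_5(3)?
Character table of Z/9Z (irreps indexed chi_0,...,chi_8 with chi_k(m) = zeta_9^(k*m), zeta_9 = exp(2*pi*i/9)):
  irrep \ class  {0} (size 1)  {1} (size 1)    {2} (size 1)    {3} (size 1)    {4} (size 1)    {5} (size 1)    {6} (size 1)    {7} (size 1)    {8} (size 1)  
  chi_0          1             1               1               1               1               1               1               1               1             
  chi_1          1             exp(2*I*pi/9)   exp(4*I*pi/9)   exp(2*I*pi/3)   exp(8*I*pi/9)   exp(-8*I*pi/9)  exp(-2*I*pi/3)  exp(-4*I*pi/9)  exp(-2*I*pi/9)
  chi_2          1             exp(4*I*pi/9)   exp(8*I*pi/9)   exp(-2*I*pi/3)  exp(-2*I*pi/9)  exp(2*I*pi/9)   exp(2*I*pi/3)   exp(-8*I*pi/9)  exp(-4*I*pi/9)
  chi_3          1             exp(2*I*pi/3)   exp(-2*I*pi/3)  1               exp(2*I*pi/3)   exp(-2*I*pi/3)  1               exp(2*I*pi/3)   exp(-2*I*pi/3)
  chi_4          1             exp(8*I*pi/9)   exp(-2*I*pi/9)  exp(2*I*pi/3)   exp(-4*I*pi/9)  exp(4*I*pi/9)   exp(-2*I*pi/3)  exp(2*I*pi/9)   exp(-8*I*pi/9)
  chi_5          1             exp(-8*I*pi/9)  exp(2*I*pi/9)   exp(-2*I*pi/3)  exp(4*I*pi/9)   exp(-4*I*pi/9)  exp(2*I*pi/3)   exp(-2*I*pi/9)  exp(8*I*pi/9) 
  chi_6          1             exp(-2*I*pi/3)  exp(2*I*pi/3)   1               exp(-2*I*pi/3)  exp(2*I*pi/3)   1               exp(-2*I*pi/3)  exp(2*I*pi/3) 
  chi_7          1             exp(-4*I*pi/9)  exp(-8*I*pi/9)  exp(2*I*pi/3)   exp(2*I*pi/9)   exp(-2*I*pi/9)  exp(-2*I*pi/3)  exp(8*I*pi/9)   exp(4*I*pi/9) 
  chi_8          1             exp(-2*I*pi/9)  exp(-4*I*pi/9)  exp(-2*I*pi/3)  exp(-8*I*pi/9)  exp(8*I*pi/9)   exp(2*I*pi/3)   exp(4*I*pi/9)   exp(2*I*pi/9) 

Spot check: chi_5(3) = zeta_9^(5*3) = zeta_9^15 = exp(-2*I*pi/3).

Details: Z/9Z is abelian, so all 9 irreducible complex representations are 1-dimensional. They are given by chi_k(m) = zeta_9^(k*m) for k = 0,...,8. Row orthogonality: sum_m chi_k(m) conj(chi_l(m)) = 9 * [k = l].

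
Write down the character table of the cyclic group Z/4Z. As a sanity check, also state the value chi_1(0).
Character table of Z/4Z (irreps indexed chi_0,...,chi_3 with chi_k(m) = zeta_4^(k*m), zeta_4 = exp(2*pi*i/4)):
  irrep \ class  {0} (size 1)  {1} (size 1)  {2} (size 1)  {3} (size 1)
  chi_0          1             1             1             1           
  chi_1          1             I             -1            -I          
  chi_2          1             -1            1             -1          
  chi_3          1             -I            -1            I           

Spot check: chi_1(0) = zeta_4^(1*0) = zeta_4^0 = 1.

Details: Z/4Z is abelian, so all 4 irreducible complex representations are 1-dimensional. They are given by chi_k(m) = zeta_4^(k*m) for k = 0,...,3. Row orthogonality: sum_m chi_k(m) conj(chi_l(m)) = 4 * [k = l].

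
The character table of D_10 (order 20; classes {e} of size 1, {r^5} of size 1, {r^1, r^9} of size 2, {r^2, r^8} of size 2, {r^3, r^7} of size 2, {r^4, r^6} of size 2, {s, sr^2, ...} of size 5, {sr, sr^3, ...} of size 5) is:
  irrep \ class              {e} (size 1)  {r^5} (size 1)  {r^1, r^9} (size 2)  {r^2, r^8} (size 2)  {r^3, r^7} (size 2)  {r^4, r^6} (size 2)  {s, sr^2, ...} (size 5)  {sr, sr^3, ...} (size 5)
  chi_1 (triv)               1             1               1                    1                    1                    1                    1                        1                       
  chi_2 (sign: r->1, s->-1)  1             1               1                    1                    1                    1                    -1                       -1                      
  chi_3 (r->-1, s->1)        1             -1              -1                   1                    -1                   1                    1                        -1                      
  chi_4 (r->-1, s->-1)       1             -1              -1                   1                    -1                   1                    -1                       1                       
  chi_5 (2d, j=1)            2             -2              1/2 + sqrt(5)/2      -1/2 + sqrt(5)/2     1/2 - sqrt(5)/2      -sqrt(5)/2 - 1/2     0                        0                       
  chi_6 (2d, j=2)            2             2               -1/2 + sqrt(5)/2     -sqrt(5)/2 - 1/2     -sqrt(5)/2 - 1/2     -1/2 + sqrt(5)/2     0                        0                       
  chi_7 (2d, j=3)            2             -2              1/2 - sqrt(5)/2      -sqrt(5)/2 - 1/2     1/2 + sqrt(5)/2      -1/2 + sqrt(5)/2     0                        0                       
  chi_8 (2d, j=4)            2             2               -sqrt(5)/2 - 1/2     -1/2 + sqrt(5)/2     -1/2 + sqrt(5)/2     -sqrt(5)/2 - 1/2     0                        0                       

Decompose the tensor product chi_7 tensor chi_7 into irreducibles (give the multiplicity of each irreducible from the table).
chi_7 tensor chi_7 = chi_1 + chi_2 + chi_8 (all other irreducibles have multiplicity 0).

Solution. The character of a tensor product is the pointwise product (chi_7 * chi_7)(C) = chi_7(C) * chi_7(C):
  {e}: (2)*(2), {r^5}: (-2)*(-2), {r^1, r^9}: (1/2 - sqrt(5)/2)*(1/2 - sqrt(5)/2), {r^2, r^8}: (-sqrt(5)/2 - 1/2)*(-sqrt(5)/2 - 1/2), {r^3, r^7}: (1/2 + sqrt(5)/2)*(1/2 + sqrt(5)/2), {r^4, r^6}: (-1/2 + sqrt(5)/2)*(-1/2 + sqrt(5)/2), {s, sr^2, ...}: (0)*(0), {sr, sr^3, ...}: (0)*(0)
so (chi_7 * chi_7) takes values
  {e} -> 4, {r^5} -> 4, {r^1, r^9} -> 3/2 - sqrt(5)/2, {r^2, r^8} -> sqrt(5)/2 + 3/2, {r^3, r^7} -> sqrt(5)/2 + 3/2, {r^4, r^6} -> 3/2 - sqrt(5)/2, {s, sr^2, ...} -> 0, {sr, sr^3, ...} -> 0.
Now take the inner product of this character with each irreducible chi from the table, <chi_7*chi_7, chi> = (1/20) sum_C |C| (chi_7*chi_7)(C) conj(chi(C)):
  <chi_7*chi_7, chi_1> = (1/20)[1*(4)*conj(1) + 1*(4)*conj(1) + 2*(3/2 - sqrt(5)/2)*conj(1) + 2*(sqrt(5)/2 + 3/2)*conj(1) + 2*(sqrt(5)/2 + 3/2)*conj(1) + 2*(3/2 - sqrt(5)/2)*conj(1) + 5*(0)*conj(1) + 5*(0)*conj(1)]
      = (1/20)[(4) + (4) + (3 - sqrt(5)) + (sqrt(5) + 3) + (sqrt(5) + 3) + (3 - sqrt(5)) + (0) + (0)] = 20/20 = 1
  <chi_7*chi_7, chi_2> = (1/20)[1*(4)*conj(1) + 1*(4)*conj(1) + 2*(3/2 - sqrt(5)/2)*conj(1) + 2*(sqrt(5)/2 + 3/2)*conj(1) + 2*(sqrt(5)/2 + 3/2)*conj(1) + 2*(3/2 - sqrt(5)/2)*conj(1) + 5*(0)*conj(-1) + 5*(0)*conj(-1)]
      = (1/20)[(4) + (4) + (3 - sqrt(5)) + (sqrt(5) + 3) + (sqrt(5) + 3) + (3 - sqrt(5)) + (0) + (0)] = 20/20 = 1
  <chi_7*chi_7, chi_3> = (1/20)[1*(4)*conj(1) + 1*(4)*conj(-1) + 2*(3/2 - sqrt(5)/2)*conj(-1) + 2*(sqrt(5)/2 + 3/2)*conj(1) + 2*(sqrt(5)/2 + 3/2)*conj(-1) + 2*(3/2 - sqrt(5)/2)*conj(1) + 5*(0)*conj(1) + 5*(0)*conj(-1)]
      = (1/20)[(4) + (-4) + (-3 + sqrt(5)) + (sqrt(5) + 3) + (-3 - sqrt(5)) + (3 - sqrt(5)) + (0) + (0)] = 0/20 = 0
  <chi_7*chi_7, chi_4> = (1/20)[1*(4)*conj(1) + 1*(4)*conj(-1) + 2*(3/2 - sqrt(5)/2)*conj(-1) + 2*(sqrt(5)/2 + 3/2)*conj(1) + 2*(sqrt(5)/2 + 3/2)*conj(-1) + 2*(3/2 - sqrt(5)/2)*conj(1) + 5*(0)*conj(-1) + 5*(0)*conj(1)]
      = (1/20)[(4) + (-4) + (-3 + sqrt(5)) + (sqrt(5) + 3) + (-3 - sqrt(5)) + (3 - sqrt(5)) + (0) + (0)] = 0/20 = 0
  <chi_7*chi_7, chi_5> = (1/20)[1*(4)*conj(2) + 1*(4)*conj(-2) + 2*(3/2 - sqrt(5)/2)*conj(1/2 + sqrt(5)/2) + 2*(sqrt(5)/2 + 3/2)*conj(-1/2 + sqrt(5)/2) + 2*(sqrt(5)/2 + 3/2)*conj(1/2 - sqrt(5)/2) + 2*(3/2 - sqrt(5)/2)*conj(-sqrt(5)/2 - 1/2) + 5*(0)*conj(0) + 5*(0)*conj(0)]
      = (1/20)[(8) + (-8) + (-1 + sqrt(5)) + (1 + sqrt(5)) + (-sqrt(5) - 1) + (1 - sqrt(5)) + (0) + (0)] = 0/20 = 0
  <chi_7*chi_7, chi_6> = (1/20)[1*(4)*conj(2) + 1*(4)*conj(2) + 2*(3/2 - sqrt(5)/2)*conj(-1/2 + sqrt(5)/2) + 2*(sqrt(5)/2 + 3/2)*conj(-sqrt(5)/2 - 1/2) + 2*(sqrt(5)/2 + 3/2)*conj(-sqrt(5)/2 - 1/2) + 2*(3/2 - sqrt(5)/2)*conj(-1/2 + sqrt(5)/2) + 5*(0)*conj(0) + 5*(0)*conj(0)]
      = (1/20)[(8) + (8) + (-4 + 2*sqrt(5)) + (-2*sqrt(5) - 4) + (-2*sqrt(5) - 4) + (-4 + 2*sqrt(5)) + (0) + (0)] = 0/20 = 0
  <chi_7*chi_7, chi_7> = (1/20)[1*(4)*conj(2) + 1*(4)*conj(-2) + 2*(3/2 - sqrt(5)/2)*conj(1/2 - sqrt(5)/2) + 2*(sqrt(5)/2 + 3/2)*conj(-sqrt(5)/2 - 1/2) + 2*(sqrt(5)/2 + 3/2)*conj(1/2 + sqrt(5)/2) + 2*(3/2 - sqrt(5)/2)*conj(-1/2 + sqrt(5)/2) + 5*(0)*conj(0) + 5*(0)*conj(0)]
      = (1/20)[(8) + (-8) + (4 - 2*sqrt(5)) + (-2*sqrt(5) - 4) + (4 + 2*sqrt(5)) + (-4 + 2*sqrt(5)) + (0) + (0)] = 0/20 = 0
  <chi_7*chi_7, chi_8> = (1/20)[1*(4)*conj(2) + 1*(4)*conj(2) + 2*(3/2 - sqrt(5)/2)*conj(-sqrt(5)/2 - 1/2) + 2*(sqrt(5)/2 + 3/2)*conj(-1/2 + sqrt(5)/2) + 2*(sqrt(5)/2 + 3/2)*conj(-1/2 + sqrt(5)/2) + 2*(3/2 - sqrt(5)/2)*conj(-sqrt(5)/2 - 1/2) + 5*(0)*conj(0) + 5*(0)*conj(0)]
      = (1/20)[(8) + (8) + (1 - sqrt(5)) + (1 + sqrt(5)) + (1 + sqrt(5)) + (1 - sqrt(5)) + (0) + (0)] = 20/20 = 1
Hence the multiplicities are chi_1: 1, chi_2: 1, chi_8: 1. Dimension check: dim(chi_7)*dim(chi_7) = 2*2 = 4 and sum (mult * dim) = 1*1 + 1*1 + 1*2 = 4.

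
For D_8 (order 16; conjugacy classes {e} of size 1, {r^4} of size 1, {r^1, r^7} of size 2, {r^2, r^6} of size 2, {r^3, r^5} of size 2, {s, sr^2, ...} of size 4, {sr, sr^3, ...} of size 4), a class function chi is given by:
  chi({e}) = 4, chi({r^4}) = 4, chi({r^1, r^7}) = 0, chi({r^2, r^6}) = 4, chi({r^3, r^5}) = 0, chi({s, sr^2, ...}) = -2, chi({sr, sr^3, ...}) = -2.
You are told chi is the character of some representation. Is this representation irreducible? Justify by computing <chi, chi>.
Not irreducible (reducible): <chi, chi> = 6 > 1.

<chi, chi> = (1/|G|) sum_C |C| * |chi(C)|^2 = (1/16)[1*|4|^2 + 1*|4|^2 + 2*|0|^2 + 2*|4|^2 + 2*|0|^2 + 4*|-2|^2 + 4*|-2|^2]
  = (1/16)[(16) + (16) + (0) + (32) + (0) + (16) + (16)] = 96/16 = 6.
A character is irreducible iff <chi, chi> = 1, so this representation is reducible.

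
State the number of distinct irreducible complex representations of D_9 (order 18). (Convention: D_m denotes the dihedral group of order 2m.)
6

Argument: The number of irreducible complex representations of a finite group equals its number of conjugacy classes. D_9 has 6 conjugacy classes ((n+3)/2 for n odd), so D_9 (order 18) has exactly 6 irreducible complex representations.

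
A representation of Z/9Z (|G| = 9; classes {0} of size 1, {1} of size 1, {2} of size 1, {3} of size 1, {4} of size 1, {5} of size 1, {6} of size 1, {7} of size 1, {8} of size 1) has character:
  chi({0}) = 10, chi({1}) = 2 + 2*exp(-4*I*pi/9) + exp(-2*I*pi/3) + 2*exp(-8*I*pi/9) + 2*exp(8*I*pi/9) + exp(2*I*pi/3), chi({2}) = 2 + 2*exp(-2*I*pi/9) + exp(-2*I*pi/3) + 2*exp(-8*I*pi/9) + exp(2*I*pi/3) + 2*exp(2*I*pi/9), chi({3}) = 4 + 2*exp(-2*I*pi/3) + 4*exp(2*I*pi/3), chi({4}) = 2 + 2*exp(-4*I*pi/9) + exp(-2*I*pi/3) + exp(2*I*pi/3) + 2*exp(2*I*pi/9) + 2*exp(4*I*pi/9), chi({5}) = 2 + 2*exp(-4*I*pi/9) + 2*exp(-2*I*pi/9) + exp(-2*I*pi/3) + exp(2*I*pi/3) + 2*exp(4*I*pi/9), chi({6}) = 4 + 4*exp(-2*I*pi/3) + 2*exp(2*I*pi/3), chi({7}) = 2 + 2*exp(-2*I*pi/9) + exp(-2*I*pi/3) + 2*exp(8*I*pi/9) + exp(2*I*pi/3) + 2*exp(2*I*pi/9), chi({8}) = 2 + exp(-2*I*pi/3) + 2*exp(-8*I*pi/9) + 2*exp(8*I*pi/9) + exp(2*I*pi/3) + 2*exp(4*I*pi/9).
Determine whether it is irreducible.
Not irreducible (reducible): <chi, chi> = 18 > 1.

Proof sketch: <chi, chi> = (1/|G|) sum_C |C| * |chi(C)|^2 = (1/9)[1*|10|^2 + 1*|2 + 2*exp(-4*I*pi/9) + exp(-2*I*pi/3) + 2*exp(-8*I*pi/9) + 2*exp(8*I*pi/9) + exp(2*I*pi/3)|^2 + 1*|2 + 2*exp(-2*I*pi/9) + exp(-2*I*pi/3) + 2*exp(-8*I*pi/9) + exp(2*I*pi/3) + 2*exp(2*I*pi/9)|^2 + 1*|4 + 2*exp(-2*I*pi/3) + 4*exp(2*I*pi/3)|^2 + 1*|2 + 2*exp(-4*I*pi/9) + exp(-2*I*pi/3) + exp(2*I*pi/3) + 2*exp(2*I*pi/9) + 2*exp(4*I*pi/9)|^2 + 1*|2 + 2*exp(-4*I*pi/9) + 2*exp(-2*I*pi/9) + exp(-2*I*pi/3) + exp(2*I*pi/3) + 2*exp(4*I*pi/9)|^2 + 1*|4 + 4*exp(-2*I*pi/3) + 2*exp(2*I*pi/3)|^2 + 1*|2 + 2*exp(-2*I*pi/9) + exp(-2*I*pi/3) + 2*exp(8*I*pi/9) + exp(2*I*pi/3) + 2*exp(2*I*pi/9)|^2 + 1*|2 + exp(-2*I*pi/3) + 2*exp(-8*I*pi/9) + 2*exp(8*I*pi/9) + exp(2*I*pi/3) + 2*exp(4*I*pi/9)|^2]
  = (1/9)[(100) + (18 + 12*exp(-4*I*pi/9) + 9*exp(-2*I*pi/3) + 10*exp(-2*I*pi/9) + 10*exp(-8*I*pi/9) + 10*exp(8*I*pi/9) + 10*exp(2*I*pi/9) + 9*exp(2*I*pi/3) + 12*exp(4*I*pi/9)) + (18 + 10*exp(-4*I*pi/9) + 9*exp(-2*I*pi/3) + 10*exp(-2*I*pi/9) + 12*exp(-8*I*pi/9) + 12*exp(8*I*pi/9) + 10*exp(2*I*pi/9) + 9*exp(2*I*pi/3) + 10*exp(4*I*pi/9)) + (4) + (18 + 10*exp(-4*I*pi/9) + 9*exp(-2*I*pi/3) + 12*exp(-2*I*pi/9) + 10*exp(-8*I*pi/9) + 10*exp(8*I*pi/9) + 12*exp(2*I*pi/9) + 9*exp(2*I*pi/3) + 10*exp(4*I*pi/9)) + (18 + 10*exp(-4*I*pi/9) + 9*exp(-2*I*pi/3) + 12*exp(-2*I*pi/9) + 10*exp(-8*I*pi/9) + 10*exp(8*I*pi/9) + 12*exp(2*I*pi/9) + 9*exp(2*I*pi/3) + 10*exp(4*I*pi/9)) + (4) + (18 + 10*exp(-4*I*pi/9) + 9*exp(-2*I*pi/3) + 10*exp(-2*I*pi/9) + 12*exp(-8*I*pi/9) + 12*exp(8*I*pi/9) + 10*exp(2*I*pi/9) + 9*exp(2*I*pi/3) + 10*exp(4*I*pi/9)) + (18 + 12*exp(-4*I*pi/9) + 9*exp(-2*I*pi/3) + 10*exp(-2*I*pi/9) + 10*exp(-8*I*pi/9) + 10*exp(8*I*pi/9) + 10*exp(2*I*pi/9) + 9*exp(2*I*pi/3) + 12*exp(4*I*pi/9))] = 162/9 = 18.
(Exp terms are combined using exp(i*s)*conj(exp(i*t)) = exp(i*(s-t)), and sums of them are collapsed using the identity that for every m > 1 the m distinct m-th roots of unity sum to 0, e.g. 1 + exp(2*I*pi/3) + exp(-2*I*pi/3) = 0.)
A character is irreducible iff <chi, chi> = 1, so this representation is reducible.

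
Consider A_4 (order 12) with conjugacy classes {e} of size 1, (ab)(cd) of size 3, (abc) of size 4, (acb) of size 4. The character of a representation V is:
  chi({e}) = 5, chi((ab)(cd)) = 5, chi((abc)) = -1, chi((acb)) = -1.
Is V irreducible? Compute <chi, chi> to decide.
Not irreducible (reducible): <chi, chi> = 9 > 1.

Reasoning: <chi, chi> = (1/|G|) sum_C |C| * |chi(C)|^2 = (1/12)[1*|5|^2 + 3*|5|^2 + 4*|-1|^2 + 4*|-1|^2]
  = (1/12)[(25) + (75) + (4) + (4)] = 108/12 = 9.
(Exp terms are combined using exp(i*s)*conj(exp(i*t)) = exp(i*(s-t)), and sums of them are collapsed using the identity that for every m > 1 the m distinct m-th roots of unity sum to 0, e.g. 1 + exp(2*I*pi/3) + exp(-2*I*pi/3) = 0.)
A character is irreducible iff <chi, chi> = 1, so this representation is reducible.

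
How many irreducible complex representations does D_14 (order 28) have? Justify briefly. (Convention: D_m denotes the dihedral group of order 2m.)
10

Working: The number of irreducible complex representations of a finite group equals its number of conjugacy classes. D_14 has 10 conjugacy classes (n/2 + 3 for n even), so D_14 (order 28) has exactly 10 irreducible complex representations.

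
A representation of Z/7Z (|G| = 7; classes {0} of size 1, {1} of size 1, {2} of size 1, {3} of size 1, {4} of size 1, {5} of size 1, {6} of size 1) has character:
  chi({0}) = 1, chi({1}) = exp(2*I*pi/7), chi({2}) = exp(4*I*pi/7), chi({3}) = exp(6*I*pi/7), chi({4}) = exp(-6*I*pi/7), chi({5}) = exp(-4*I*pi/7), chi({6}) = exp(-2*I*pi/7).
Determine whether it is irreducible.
Irreducible: <chi, chi> = 1.

Reasoning: <chi, chi> = (1/|G|) sum_C |C| * |chi(C)|^2 = (1/7)[1*|1|^2 + 1*|exp(2*I*pi/7)|^2 + 1*|exp(4*I*pi/7)|^2 + 1*|exp(6*I*pi/7)|^2 + 1*|exp(-6*I*pi/7)|^2 + 1*|exp(-4*I*pi/7)|^2 + 1*|exp(-2*I*pi/7)|^2]
  = (1/7)[(1) + (1) + (1) + (1) + (1) + (1) + (1)] = 7/7 = 1.
(Exp terms are combined using exp(i*s)*conj(exp(i*t)) = exp(i*(s-t)), and sums of them are collapsed using the identity that for every m > 1 the m distinct m-th roots of unity sum to 0, e.g. 1 + exp(2*I*pi/3) + exp(-2*I*pi/3) = 0.)
A character is irreducible iff <chi, chi> = 1, so this representation is irreducible.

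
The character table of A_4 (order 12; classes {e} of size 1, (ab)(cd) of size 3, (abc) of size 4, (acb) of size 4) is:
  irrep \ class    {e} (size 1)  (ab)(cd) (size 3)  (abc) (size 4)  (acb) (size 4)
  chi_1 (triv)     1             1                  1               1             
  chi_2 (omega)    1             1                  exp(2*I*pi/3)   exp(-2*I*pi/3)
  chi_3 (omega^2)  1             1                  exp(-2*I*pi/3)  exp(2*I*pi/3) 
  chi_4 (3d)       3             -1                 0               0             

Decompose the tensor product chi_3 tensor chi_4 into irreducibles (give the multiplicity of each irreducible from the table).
chi_3 tensor chi_4 = chi_4 (all other irreducibles have multiplicity 0).

Argument: The character of a tensor product is the pointwise product (chi_3 * chi_4)(C) = chi_3(C) * chi_4(C):
  {e}: (1)*(3), (ab)(cd): (1)*(-1), (abc): (exp(-2*I*pi/3))*(0), (acb): (exp(2*I*pi/3))*(0)
so (chi_3 * chi_4) takes values
  {e} -> 3, (ab)(cd) -> -1, (abc) -> 0, (acb) -> 0.
Now take the inner product of this character with each irreducible chi from the table, <chi_3*chi_4, chi> = (1/12) sum_C |C| (chi_3*chi_4)(C) conj(chi(C)):
  <chi_3*chi_4, chi_1> = (1/12)[1*(3)*conj(1) + 3*(-1)*conj(1) + 4*(0)*conj(1) + 4*(0)*conj(1)]
      = (1/12)[(3) + (-3) + (0) + (0)] = 0/12 = 0
  <chi_3*chi_4, chi_2> = (1/12)[1*(3)*conj(1) + 3*(-1)*conj(1) + 4*(0)*conj(exp(2*I*pi/3)) + 4*(0)*conj(exp(-2*I*pi/3))]
      = (1/12)[(3) + (-3) + (0) + (0)] = 0/12 = 0
  <chi_3*chi_4, chi_3> = (1/12)[1*(3)*conj(1) + 3*(-1)*conj(1) + 4*(0)*conj(exp(-2*I*pi/3)) + 4*(0)*conj(exp(2*I*pi/3))]
      = (1/12)[(3) + (-3) + (0) + (0)] = 0/12 = 0
  <chi_3*chi_4, chi_4> = (1/12)[1*(3)*conj(3) + 3*(-1)*conj(-1) + 4*(0)*conj(0) + 4*(0)*conj(0)]
      = (1/12)[(9) + (3) + (0) + (0)] = 12/12 = 1
(Exp terms are combined using exp(i*s)*conj(exp(i*t)) = exp(i*(s-t)), and sums of them are collapsed using the identity that for every m > 1 the m distinct m-th roots of unity sum to 0, e.g. 1 + exp(2*I*pi/3) + exp(-2*I*pi/3) = 0.)
Hence the multiplicities are chi_4: 1. Dimension check: dim(chi_3)*dim(chi_4) = 1*3 = 3 and sum (mult * dim) = 1*3 = 3.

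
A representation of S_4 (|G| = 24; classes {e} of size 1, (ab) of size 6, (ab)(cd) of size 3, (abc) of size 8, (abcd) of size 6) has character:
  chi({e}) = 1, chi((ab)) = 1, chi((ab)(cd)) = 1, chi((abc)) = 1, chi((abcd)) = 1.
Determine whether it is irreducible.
Irreducible: <chi, chi> = 1.

Derivation: <chi, chi> = (1/|G|) sum_C |C| * |chi(C)|^2 = (1/24)[1*|1|^2 + 6*|1|^2 + 3*|1|^2 + 8*|1|^2 + 6*|1|^2]
  = (1/24)[(1) + (6) + (3) + (8) + (6)] = 24/24 = 1.
A character is irreducible iff <chi, chi> = 1, so this representation is irreducible.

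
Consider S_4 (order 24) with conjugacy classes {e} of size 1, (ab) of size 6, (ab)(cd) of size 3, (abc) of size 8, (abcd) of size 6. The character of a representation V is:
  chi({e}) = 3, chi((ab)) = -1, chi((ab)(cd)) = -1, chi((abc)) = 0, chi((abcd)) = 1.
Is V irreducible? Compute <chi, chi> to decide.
Irreducible: <chi, chi> = 1.

Argument: <chi, chi> = (1/|G|) sum_C |C| * |chi(C)|^2 = (1/24)[1*|3|^2 + 6*|-1|^2 + 3*|-1|^2 + 8*|0|^2 + 6*|1|^2]
  = (1/24)[(9) + (6) + (3) + (0) + (6)] = 24/24 = 1.
A character is irreducible iff <chi, chi> = 1, so this representation is irreducible.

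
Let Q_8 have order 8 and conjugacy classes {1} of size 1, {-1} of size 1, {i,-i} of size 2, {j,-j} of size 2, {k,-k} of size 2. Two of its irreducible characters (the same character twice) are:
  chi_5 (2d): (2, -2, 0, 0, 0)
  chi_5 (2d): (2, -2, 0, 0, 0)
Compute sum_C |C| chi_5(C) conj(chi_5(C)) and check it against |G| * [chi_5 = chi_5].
Sum = 8 = |G| = 8; so <chi_5, chi_5> = 1 (norm-1 confirms irreducibility).

Derivation: Compute term by term over conjugacy classes (|C| * chi_5(C) * conj(chi_5(C))):
  1*(2)*conj(2) + 1*(-2)*conj(-2) + 2*(0)*conj(0) + 2*(0)*conj(0) + 2*(0)*conj(0)
  = (4) + (4) + (0) + (0) + (0)
  = 8.
Dividing by |G| = 8 gives 8/8 = 1, matching the row-orthogonality relation <chi_5, chi_5> = [chi_5 = chi_5].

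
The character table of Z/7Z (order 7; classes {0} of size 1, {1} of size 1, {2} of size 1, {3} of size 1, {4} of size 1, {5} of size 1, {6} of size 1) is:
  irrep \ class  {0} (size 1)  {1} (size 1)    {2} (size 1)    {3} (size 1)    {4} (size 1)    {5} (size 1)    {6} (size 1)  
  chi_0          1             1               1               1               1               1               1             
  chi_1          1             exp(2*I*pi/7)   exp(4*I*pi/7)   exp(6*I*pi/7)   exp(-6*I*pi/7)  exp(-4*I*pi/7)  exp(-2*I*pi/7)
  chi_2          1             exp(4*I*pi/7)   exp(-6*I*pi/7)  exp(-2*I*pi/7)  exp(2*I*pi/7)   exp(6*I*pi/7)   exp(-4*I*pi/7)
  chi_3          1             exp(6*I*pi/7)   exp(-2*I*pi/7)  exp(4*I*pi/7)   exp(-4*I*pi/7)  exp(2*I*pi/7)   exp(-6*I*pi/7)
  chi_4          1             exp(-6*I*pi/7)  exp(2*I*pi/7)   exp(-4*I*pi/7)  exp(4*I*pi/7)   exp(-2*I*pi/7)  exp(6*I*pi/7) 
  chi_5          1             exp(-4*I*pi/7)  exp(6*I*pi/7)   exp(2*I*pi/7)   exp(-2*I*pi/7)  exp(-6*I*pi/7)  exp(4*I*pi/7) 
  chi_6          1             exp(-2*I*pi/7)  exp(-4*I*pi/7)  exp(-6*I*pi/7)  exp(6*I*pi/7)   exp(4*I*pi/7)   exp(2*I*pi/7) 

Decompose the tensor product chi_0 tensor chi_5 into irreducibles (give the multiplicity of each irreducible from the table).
chi_0 tensor chi_5 = chi_5 (all other irreducibles have multiplicity 0).

Why: The character of a tensor product is the pointwise product (chi_0 * chi_5)(C) = chi_0(C) * chi_5(C):
  {0}: (1)*(1), {1}: (1)*(exp(-4*I*pi/7)), {2}: (1)*(exp(6*I*pi/7)), {3}: (1)*(exp(2*I*pi/7)), {4}: (1)*(exp(-2*I*pi/7)), {5}: (1)*(exp(-6*I*pi/7)), {6}: (1)*(exp(4*I*pi/7))
so (chi_0 * chi_5) takes values
  {0} -> 1, {1} -> exp(-4*I*pi/7), {2} -> exp(6*I*pi/7), {3} -> exp(2*I*pi/7), {4} -> exp(-2*I*pi/7), {5} -> exp(-6*I*pi/7), {6} -> exp(4*I*pi/7).
Now take the inner product of this character with each irreducible chi from the table, <chi_0*chi_5, chi> = (1/7) sum_C |C| (chi_0*chi_5)(C) conj(chi(C)):
  <chi_0*chi_5, chi_0> = (1/7)[1*(1)*conj(1) + 1*(exp(-4*I*pi/7))*conj(1) + 1*(exp(6*I*pi/7))*conj(1) + 1*(exp(2*I*pi/7))*conj(1) + 1*(exp(-2*I*pi/7))*conj(1) + 1*(exp(-6*I*pi/7))*conj(1) + 1*(exp(4*I*pi/7))*conj(1)]
      = (1/7)[(1) + (exp(-4*I*pi/7)) + (exp(6*I*pi/7)) + (exp(2*I*pi/7)) + (exp(-2*I*pi/7)) + (exp(-6*I*pi/7)) + (exp(4*I*pi/7))] = 0/7 = 0
  <chi_0*chi_5, chi_1> = (1/7)[1*(1)*conj(1) + 1*(exp(-4*I*pi/7))*conj(exp(2*I*pi/7)) + 1*(exp(6*I*pi/7))*conj(exp(4*I*pi/7)) + 1*(exp(2*I*pi/7))*conj(exp(6*I*pi/7)) + 1*(exp(-2*I*pi/7))*conj(exp(-6*I*pi/7)) + 1*(exp(-6*I*pi/7))*conj(exp(-4*I*pi/7)) + 1*(exp(4*I*pi/7))*conj(exp(-2*I*pi/7))]
      = (1/7)[(1) + (exp(-6*I*pi/7)) + (exp(2*I*pi/7)) + (exp(-4*I*pi/7)) + (exp(4*I*pi/7)) + (exp(-2*I*pi/7)) + (exp(6*I*pi/7))] = 0/7 = 0
  <chi_0*chi_5, chi_2> = (1/7)[1*(1)*conj(1) + 1*(exp(-4*I*pi/7))*conj(exp(4*I*pi/7)) + 1*(exp(6*I*pi/7))*conj(exp(-6*I*pi/7)) + 1*(exp(2*I*pi/7))*conj(exp(-2*I*pi/7)) + 1*(exp(-2*I*pi/7))*conj(exp(2*I*pi/7)) + 1*(exp(-6*I*pi/7))*conj(exp(6*I*pi/7)) + 1*(exp(4*I*pi/7))*conj(exp(-4*I*pi/7))]
      = (1/7)[(1) + (exp(6*I*pi/7)) + (exp(-2*I*pi/7)) + (exp(4*I*pi/7)) + (exp(-4*I*pi/7)) + (exp(2*I*pi/7)) + (exp(-6*I*pi/7))] = 0/7 = 0
  <chi_0*chi_5, chi_3> = (1/7)[1*(1)*conj(1) + 1*(exp(-4*I*pi/7))*conj(exp(6*I*pi/7)) + 1*(exp(6*I*pi/7))*conj(exp(-2*I*pi/7)) + 1*(exp(2*I*pi/7))*conj(exp(4*I*pi/7)) + 1*(exp(-2*I*pi/7))*conj(exp(-4*I*pi/7)) + 1*(exp(-6*I*pi/7))*conj(exp(2*I*pi/7)) + 1*(exp(4*I*pi/7))*conj(exp(-6*I*pi/7))]
      = (1/7)[(1) + (exp(4*I*pi/7)) + (exp(-6*I*pi/7)) + (exp(-2*I*pi/7)) + (exp(2*I*pi/7)) + (exp(6*I*pi/7)) + (exp(-4*I*pi/7))] = 0/7 = 0
  <chi_0*chi_5, chi_4> = (1/7)[1*(1)*conj(1) + 1*(exp(-4*I*pi/7))*conj(exp(-6*I*pi/7)) + 1*(exp(6*I*pi/7))*conj(exp(2*I*pi/7)) + 1*(exp(2*I*pi/7))*conj(exp(-4*I*pi/7)) + 1*(exp(-2*I*pi/7))*conj(exp(4*I*pi/7)) + 1*(exp(-6*I*pi/7))*conj(exp(-2*I*pi/7)) + 1*(exp(4*I*pi/7))*conj(exp(6*I*pi/7))]
      = (1/7)[(1) + (exp(2*I*pi/7)) + (exp(4*I*pi/7)) + (exp(6*I*pi/7)) + (exp(-6*I*pi/7)) + (exp(-4*I*pi/7)) + (exp(-2*I*pi/7))] = 0/7 = 0
  <chi_0*chi_5, chi_5> = (1/7)[1*(1)*conj(1) + 1*(exp(-4*I*pi/7))*conj(exp(-4*I*pi/7)) + 1*(exp(6*I*pi/7))*conj(exp(6*I*pi/7)) + 1*(exp(2*I*pi/7))*conj(exp(2*I*pi/7)) + 1*(exp(-2*I*pi/7))*conj(exp(-2*I*pi/7)) + 1*(exp(-6*I*pi/7))*conj(exp(-6*I*pi/7)) + 1*(exp(4*I*pi/7))*conj(exp(4*I*pi/7))]
      = (1/7)[(1) + (1) + (1) + (1) + (1) + (1) + (1)] = 7/7 = 1
  <chi_0*chi_5, chi_6> = (1/7)[1*(1)*conj(1) + 1*(exp(-4*I*pi/7))*conj(exp(-2*I*pi/7)) + 1*(exp(6*I*pi/7))*conj(exp(-4*I*pi/7)) + 1*(exp(2*I*pi/7))*conj(exp(-6*I*pi/7)) + 1*(exp(-2*I*pi/7))*conj(exp(6*I*pi/7)) + 1*(exp(-6*I*pi/7))*conj(exp(4*I*pi/7)) + 1*(exp(4*I*pi/7))*conj(exp(2*I*pi/7))]
      = (1/7)[(1) + (exp(-2*I*pi/7)) + (exp(-4*I*pi/7)) + (exp(-6*I*pi/7)) + (exp(6*I*pi/7)) + (exp(4*I*pi/7)) + (exp(2*I*pi/7))] = 0/7 = 0
(Exp terms are combined using exp(i*s)*conj(exp(i*t)) = exp(i*(s-t)), and sums of them are collapsed using the identity that for every m > 1 the m distinct m-th roots of unity sum to 0, e.g. 1 + exp(2*I*pi/3) + exp(-2*I*pi/3) = 0.)
Hence the multiplicities are chi_5: 1. Dimension check: dim(chi_0)*dim(chi_5) = 1*1 = 1 and sum (mult * dim) = 1*1 = 1.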